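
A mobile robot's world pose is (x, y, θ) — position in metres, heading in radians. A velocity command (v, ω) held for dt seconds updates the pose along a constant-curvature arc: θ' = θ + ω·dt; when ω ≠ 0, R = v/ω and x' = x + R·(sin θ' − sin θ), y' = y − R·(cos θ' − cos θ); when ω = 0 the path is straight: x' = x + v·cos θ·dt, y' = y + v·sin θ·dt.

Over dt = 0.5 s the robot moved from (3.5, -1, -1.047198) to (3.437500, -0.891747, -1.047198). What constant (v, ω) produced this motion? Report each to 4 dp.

v = -0.2500, ω = 0.0000

Δθ = -1.047198 − -1.047198 = 0.000000
ω = Δθ/dt = 0.000000/0.5 = 0.0000
ω = 0 → v = (Δx·cos θ + Δy·sin θ)/dt = -0.2500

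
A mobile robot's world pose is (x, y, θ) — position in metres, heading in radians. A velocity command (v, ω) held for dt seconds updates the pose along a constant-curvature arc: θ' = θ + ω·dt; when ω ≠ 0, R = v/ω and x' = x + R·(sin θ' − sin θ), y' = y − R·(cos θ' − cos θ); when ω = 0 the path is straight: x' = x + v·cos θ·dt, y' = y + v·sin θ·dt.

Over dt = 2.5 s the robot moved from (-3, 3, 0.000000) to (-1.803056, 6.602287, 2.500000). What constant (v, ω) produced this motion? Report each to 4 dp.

Δθ = 2.500000 − 0.000000 = 2.500000
ω = Δθ/dt = 2.500000/2.5 = 1.0000
R = −Δy/(cos θ' − cos θ) = 2.0000
v = R·ω = 2.0000·1.0000 = 2.0000

v = 2.0000, ω = 1.0000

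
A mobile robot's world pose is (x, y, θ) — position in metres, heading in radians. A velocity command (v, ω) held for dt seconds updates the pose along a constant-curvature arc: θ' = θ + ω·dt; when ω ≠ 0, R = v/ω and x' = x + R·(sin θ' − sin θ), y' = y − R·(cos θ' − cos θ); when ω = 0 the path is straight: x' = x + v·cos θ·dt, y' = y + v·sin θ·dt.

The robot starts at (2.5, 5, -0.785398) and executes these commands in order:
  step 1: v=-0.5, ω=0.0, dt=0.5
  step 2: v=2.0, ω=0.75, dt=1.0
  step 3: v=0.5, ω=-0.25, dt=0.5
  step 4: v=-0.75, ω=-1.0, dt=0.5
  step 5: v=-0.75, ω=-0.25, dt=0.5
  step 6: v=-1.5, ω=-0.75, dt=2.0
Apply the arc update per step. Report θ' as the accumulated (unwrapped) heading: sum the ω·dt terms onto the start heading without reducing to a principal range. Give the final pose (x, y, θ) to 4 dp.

(3.6453, 7.4938, -2.2854)

step 1: θ'=-0.7854 (straight) → pose (2.3232, 5.1768, -0.7854)
step 2: θ'=-0.0354 (R=2.6667) → pose (4.1145, 4.3974, -0.0354)
step 3: θ'=-0.1604 (R=-2.0000) → pose (4.3631, 4.3730, -0.1604)
step 4: θ'=-0.6604 (R=0.7500) → pose (4.0228, 4.5210, -0.6604)
step 5: θ'=-0.7854 (R=3.0000) → pose (3.7418, 4.7690, -0.7854)
step 6: θ'=-2.2854 (R=2.0000) → pose (3.6453, 7.4938, -2.2854)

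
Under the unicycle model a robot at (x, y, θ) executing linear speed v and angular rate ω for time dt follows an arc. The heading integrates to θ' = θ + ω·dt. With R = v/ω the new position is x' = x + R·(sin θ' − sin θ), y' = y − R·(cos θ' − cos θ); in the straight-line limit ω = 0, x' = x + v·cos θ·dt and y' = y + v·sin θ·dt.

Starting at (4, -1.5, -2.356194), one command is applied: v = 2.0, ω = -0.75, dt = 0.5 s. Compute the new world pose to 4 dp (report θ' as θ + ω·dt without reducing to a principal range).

θ' = -2.3562 + -0.75·0.5 = -2.7312
R = v/ω = 2.0/-0.75 = -2.6667
x' = 4 + -2.6667·(sin -2.7312 − sin -2.3562) = 3.1783
y' = -1.5 − -2.6667·(cos -2.7312 − cos -2.3562) = -2.0596

(3.1783, -2.0596, -2.7312)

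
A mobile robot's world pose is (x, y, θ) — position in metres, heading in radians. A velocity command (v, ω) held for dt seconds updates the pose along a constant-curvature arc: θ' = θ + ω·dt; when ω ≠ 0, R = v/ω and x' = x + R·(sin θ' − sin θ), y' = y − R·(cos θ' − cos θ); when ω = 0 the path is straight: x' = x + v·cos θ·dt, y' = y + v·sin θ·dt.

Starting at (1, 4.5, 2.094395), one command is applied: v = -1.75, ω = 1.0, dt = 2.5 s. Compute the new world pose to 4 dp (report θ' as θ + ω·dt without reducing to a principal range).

(4.2534, 5.1690, 4.5944)

θ' = 2.0944 + 1.0·2.5 = 4.5944
R = v/ω = -1.75/1.0 = -1.7500
x' = 1 + -1.7500·(sin 4.5944 − sin 2.0944) = 4.2534
y' = 4.5 − -1.7500·(cos 4.5944 − cos 2.0944) = 5.1690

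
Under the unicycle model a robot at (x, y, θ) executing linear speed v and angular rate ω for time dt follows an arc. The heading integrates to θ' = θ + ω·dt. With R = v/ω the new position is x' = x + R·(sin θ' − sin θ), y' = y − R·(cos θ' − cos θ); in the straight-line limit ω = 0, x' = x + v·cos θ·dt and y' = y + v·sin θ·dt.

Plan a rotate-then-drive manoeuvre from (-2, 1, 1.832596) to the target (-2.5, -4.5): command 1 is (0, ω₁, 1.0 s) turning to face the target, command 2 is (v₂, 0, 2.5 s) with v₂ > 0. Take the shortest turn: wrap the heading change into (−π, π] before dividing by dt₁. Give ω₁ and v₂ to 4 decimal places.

ω₁ = 2.7891, v₂ = 2.2091

heading to target = atan2(-4.5−1, -2.5−-2) = -1.6615
Δθ = wrap(-1.6615 − 1.8326) = 2.7891; ω₁ = Δθ/dt₁ = 2.7891
distance = √((-2.5−-2)² + (-4.5−1)²) = 5.5227; v₂ = distance/dt₂ = 2.2091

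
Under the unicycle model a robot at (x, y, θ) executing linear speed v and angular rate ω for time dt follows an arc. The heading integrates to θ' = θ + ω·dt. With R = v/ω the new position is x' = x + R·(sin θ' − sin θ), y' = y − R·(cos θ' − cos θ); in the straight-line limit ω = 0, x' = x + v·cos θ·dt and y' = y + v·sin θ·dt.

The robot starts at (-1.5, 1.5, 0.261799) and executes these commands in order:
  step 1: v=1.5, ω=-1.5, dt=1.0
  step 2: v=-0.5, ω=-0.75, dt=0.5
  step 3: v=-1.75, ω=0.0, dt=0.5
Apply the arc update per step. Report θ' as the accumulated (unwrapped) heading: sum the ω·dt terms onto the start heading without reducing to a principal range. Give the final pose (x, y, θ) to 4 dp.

step 1: θ'=-1.2382 (R=-1.0000) → pose (-0.2960, 0.8606, -1.2382)
step 2: θ'=-1.6132 (R=0.6667) → pose (-0.3319, 1.1065, -1.6132)
step 3: θ'=-1.6132 (straight) → pose (-0.2948, 1.9807, -1.6132)

(-0.2948, 1.9807, -1.6132)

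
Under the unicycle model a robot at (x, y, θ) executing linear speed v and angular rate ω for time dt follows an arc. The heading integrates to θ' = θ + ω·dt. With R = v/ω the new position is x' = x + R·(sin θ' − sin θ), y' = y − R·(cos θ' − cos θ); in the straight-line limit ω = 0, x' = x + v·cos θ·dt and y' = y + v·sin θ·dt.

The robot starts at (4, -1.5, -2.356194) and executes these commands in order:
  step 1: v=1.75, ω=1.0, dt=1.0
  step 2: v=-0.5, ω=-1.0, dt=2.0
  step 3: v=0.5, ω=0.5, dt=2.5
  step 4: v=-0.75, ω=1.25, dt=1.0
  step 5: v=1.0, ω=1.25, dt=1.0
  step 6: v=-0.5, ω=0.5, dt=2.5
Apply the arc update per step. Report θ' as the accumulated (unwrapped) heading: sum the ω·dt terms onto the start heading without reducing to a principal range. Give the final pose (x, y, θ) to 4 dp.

(3.2844, -3.4936, 1.6438)

step 1: θ'=-1.3562 (R=1.7500) → pose (3.5276, -3.1101, -1.3562)
step 2: θ'=-3.3562 (R=0.5000) → pose (4.1226, -2.5151, -3.3562)
step 3: θ'=-2.1062 (R=1.0000) → pose (3.0496, -2.9820, -2.1062)
step 4: θ'=-0.8562 (R=-0.6000) → pose (2.9867, -2.2827, -0.8562)
step 5: θ'=0.3938 (R=0.8000) → pose (3.8980, -2.4972, 0.3938)
step 6: θ'=1.6438 (R=-1.0000) → pose (3.2844, -3.4936, 1.6438)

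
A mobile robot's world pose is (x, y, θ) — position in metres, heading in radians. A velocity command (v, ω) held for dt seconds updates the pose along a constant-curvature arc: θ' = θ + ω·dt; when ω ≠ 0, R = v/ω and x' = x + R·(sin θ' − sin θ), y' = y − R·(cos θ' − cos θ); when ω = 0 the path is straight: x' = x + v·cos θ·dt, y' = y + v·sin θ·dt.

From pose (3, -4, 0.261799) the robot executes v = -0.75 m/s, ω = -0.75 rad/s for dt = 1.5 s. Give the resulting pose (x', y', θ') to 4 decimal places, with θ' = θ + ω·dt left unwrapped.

(1.9813, -3.6841, -0.8632)

θ' = 0.2618 + -0.75·1.5 = -0.8632
R = v/ω = -0.75/-0.75 = 1.0000
x' = 3 + 1.0000·(sin -0.8632 − sin 0.2618) = 1.9813
y' = -4 − 1.0000·(cos -0.8632 − cos 0.2618) = -3.6841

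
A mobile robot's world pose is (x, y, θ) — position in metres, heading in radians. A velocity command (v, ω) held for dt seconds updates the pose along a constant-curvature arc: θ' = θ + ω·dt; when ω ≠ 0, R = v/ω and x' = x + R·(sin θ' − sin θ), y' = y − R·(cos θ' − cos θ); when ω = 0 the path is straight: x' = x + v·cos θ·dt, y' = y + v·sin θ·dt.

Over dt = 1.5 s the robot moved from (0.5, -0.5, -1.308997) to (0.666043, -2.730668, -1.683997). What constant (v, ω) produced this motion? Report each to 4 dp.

Δθ = -1.683997 − -1.308997 = -0.375000
ω = Δθ/dt = -0.375000/1.5 = -0.2500
R = −Δy/(cos θ' − cos θ) = -6.0000
v = R·ω = -6.0000·-0.2500 = 1.5000

v = 1.5000, ω = -0.2500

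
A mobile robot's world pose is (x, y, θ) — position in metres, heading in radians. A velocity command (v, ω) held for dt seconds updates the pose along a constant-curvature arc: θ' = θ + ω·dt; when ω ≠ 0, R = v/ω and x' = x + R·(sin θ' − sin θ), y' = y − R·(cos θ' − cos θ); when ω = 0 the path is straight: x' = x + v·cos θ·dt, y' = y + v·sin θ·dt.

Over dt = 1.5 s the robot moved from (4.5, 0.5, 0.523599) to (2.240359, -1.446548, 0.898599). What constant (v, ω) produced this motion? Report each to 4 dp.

Δθ = 0.898599 − 0.523599 = 0.375000
ω = Δθ/dt = 0.375000/1.5 = 0.2500
R = Δx/(sin θ' − sin θ) = -8.0000
v = R·ω = -8.0000·0.2500 = -2.0000

v = -2.0000, ω = 0.2500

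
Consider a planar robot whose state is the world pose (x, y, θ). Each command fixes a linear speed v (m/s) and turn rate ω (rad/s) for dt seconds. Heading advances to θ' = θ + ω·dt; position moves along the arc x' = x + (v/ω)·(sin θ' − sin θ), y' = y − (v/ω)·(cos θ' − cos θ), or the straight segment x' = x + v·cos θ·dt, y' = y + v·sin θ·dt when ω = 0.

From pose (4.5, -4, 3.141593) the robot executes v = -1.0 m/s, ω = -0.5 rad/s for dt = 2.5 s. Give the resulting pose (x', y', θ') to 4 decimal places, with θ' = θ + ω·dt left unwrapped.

θ' = 3.1416 + -0.5·2.5 = 1.8916
R = v/ω = -1.0/-0.5 = 2.0000
x' = 4.5 + 2.0000·(sin 1.8916 − sin 3.1416) = 6.3980
y' = -4 − 2.0000·(cos 1.8916 − cos 3.1416) = -5.3694

(6.3980, -5.3694, 1.8916)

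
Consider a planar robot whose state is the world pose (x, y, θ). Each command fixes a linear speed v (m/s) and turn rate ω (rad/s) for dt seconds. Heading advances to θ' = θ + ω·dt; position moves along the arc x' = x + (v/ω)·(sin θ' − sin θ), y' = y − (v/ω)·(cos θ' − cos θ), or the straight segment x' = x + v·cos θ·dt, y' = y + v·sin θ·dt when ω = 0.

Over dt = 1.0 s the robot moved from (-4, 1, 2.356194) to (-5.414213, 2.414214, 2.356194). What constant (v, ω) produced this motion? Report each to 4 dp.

v = 2.0000, ω = 0.0000

Δθ = 2.356194 − 2.356194 = 0.000000
ω = Δθ/dt = 0.000000/1.0 = 0.0000
ω = 0 → v = (Δx·cos θ + Δy·sin θ)/dt = 2.0000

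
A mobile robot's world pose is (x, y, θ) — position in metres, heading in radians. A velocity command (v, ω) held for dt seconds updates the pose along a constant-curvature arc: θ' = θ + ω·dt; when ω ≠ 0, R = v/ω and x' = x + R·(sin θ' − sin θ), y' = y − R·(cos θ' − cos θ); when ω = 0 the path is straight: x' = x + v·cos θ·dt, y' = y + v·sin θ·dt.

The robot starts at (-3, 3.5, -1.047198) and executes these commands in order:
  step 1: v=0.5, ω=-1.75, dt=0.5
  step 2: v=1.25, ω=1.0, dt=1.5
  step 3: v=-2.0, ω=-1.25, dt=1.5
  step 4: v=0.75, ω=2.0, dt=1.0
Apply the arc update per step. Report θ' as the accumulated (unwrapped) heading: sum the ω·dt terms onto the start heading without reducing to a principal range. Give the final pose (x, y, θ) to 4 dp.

step 1: θ'=-1.9222 (R=-0.2857) → pose (-2.9792, 3.2588, -1.9222)
step 2: θ'=-0.4222 (R=1.2500) → pose (-2.3178, 1.6883, -0.4222)
step 3: θ'=-2.2972 (R=1.6000) → pose (-2.8583, 4.2105, -2.2972)
step 4: θ'=-0.2972 (R=0.3750) → pose (-2.6877, 3.6029, -0.2972)

(-2.6877, 3.6029, -0.2972)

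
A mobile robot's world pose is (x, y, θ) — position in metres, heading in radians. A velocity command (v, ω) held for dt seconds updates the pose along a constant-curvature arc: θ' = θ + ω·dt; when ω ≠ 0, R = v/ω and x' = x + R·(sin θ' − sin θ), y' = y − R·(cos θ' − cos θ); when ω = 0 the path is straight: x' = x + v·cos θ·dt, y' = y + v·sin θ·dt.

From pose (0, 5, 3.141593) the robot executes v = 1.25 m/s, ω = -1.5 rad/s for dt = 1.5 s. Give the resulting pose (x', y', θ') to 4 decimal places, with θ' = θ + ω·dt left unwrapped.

(-0.6484, 6.3568, 0.8916)

θ' = 3.1416 + -1.5·1.5 = 0.8916
R = v/ω = 1.25/-1.5 = -0.8333
x' = 0 + -0.8333·(sin 0.8916 − sin 3.1416) = -0.6484
y' = 5 − -0.8333·(cos 0.8916 − cos 3.1416) = 6.3568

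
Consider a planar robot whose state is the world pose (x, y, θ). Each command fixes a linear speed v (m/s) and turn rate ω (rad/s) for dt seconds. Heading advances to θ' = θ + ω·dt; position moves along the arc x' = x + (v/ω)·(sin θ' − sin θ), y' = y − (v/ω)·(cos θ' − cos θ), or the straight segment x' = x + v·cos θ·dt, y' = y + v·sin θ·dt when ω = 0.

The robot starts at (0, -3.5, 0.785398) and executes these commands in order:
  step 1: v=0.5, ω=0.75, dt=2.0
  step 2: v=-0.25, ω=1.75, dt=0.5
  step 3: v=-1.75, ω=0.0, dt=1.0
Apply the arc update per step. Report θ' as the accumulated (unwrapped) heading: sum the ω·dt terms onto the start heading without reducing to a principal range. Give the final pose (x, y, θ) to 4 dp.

step 1: θ'=2.2854 (R=0.6667) → pose (0.0322, -2.5917, 2.2854)
step 2: θ'=3.1604 (R=-0.1429) → pose (0.1428, -2.6409, 3.1604)
step 3: θ'=3.1604 (straight) → pose (1.8924, -2.6080, 3.1604)

(1.8924, -2.6080, 3.1604)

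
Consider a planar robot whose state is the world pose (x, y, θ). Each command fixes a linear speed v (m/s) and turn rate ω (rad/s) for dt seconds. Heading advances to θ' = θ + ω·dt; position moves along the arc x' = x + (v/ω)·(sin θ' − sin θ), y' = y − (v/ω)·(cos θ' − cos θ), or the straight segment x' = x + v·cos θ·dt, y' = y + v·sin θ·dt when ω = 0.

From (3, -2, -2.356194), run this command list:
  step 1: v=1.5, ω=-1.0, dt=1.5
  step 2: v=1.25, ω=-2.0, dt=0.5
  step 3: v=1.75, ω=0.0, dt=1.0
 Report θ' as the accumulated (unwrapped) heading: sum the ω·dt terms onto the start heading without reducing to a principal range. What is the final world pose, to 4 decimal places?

step 1: θ'=-3.8562 (R=-1.5000) → pose (0.9564, -2.0724, -3.8562)
step 2: θ'=-4.8562 (R=-0.6250) → pose (0.7474, -1.5107, -4.8562)
step 3: θ'=-4.8562 (straight) → pose (0.9982, 0.2212, -4.8562)

(0.9982, 0.2212, -4.8562)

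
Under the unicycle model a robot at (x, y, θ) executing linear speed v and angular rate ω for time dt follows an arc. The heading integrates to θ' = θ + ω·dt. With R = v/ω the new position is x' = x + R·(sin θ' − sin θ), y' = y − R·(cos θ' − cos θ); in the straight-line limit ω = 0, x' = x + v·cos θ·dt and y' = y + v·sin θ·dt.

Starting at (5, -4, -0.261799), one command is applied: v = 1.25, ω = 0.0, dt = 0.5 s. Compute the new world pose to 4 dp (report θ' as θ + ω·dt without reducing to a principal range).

(5.6037, -4.1618, -0.2618)

θ' = -0.2618 + 0.0·0.5 = -0.2618
ω = 0 → straight: x' = 5 + 1.25·cos(-0.2618)·0.5 = 5.6037
y' = -4 + 1.25·sin(-0.2618)·0.5 = -4.1618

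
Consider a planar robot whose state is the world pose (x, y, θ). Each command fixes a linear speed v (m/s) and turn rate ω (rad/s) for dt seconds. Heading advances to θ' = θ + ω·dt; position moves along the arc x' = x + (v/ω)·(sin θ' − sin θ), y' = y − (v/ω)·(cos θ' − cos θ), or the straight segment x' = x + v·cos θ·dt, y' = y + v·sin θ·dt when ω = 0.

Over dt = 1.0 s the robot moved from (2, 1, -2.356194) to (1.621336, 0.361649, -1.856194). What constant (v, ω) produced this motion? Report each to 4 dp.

Δθ = -1.856194 − -2.356194 = 0.500000
ω = Δθ/dt = 0.500000/1.0 = 0.5000
R = −Δy/(cos θ' − cos θ) = 1.5000
v = R·ω = 1.5000·0.5000 = 0.7500

v = 0.7500, ω = 0.5000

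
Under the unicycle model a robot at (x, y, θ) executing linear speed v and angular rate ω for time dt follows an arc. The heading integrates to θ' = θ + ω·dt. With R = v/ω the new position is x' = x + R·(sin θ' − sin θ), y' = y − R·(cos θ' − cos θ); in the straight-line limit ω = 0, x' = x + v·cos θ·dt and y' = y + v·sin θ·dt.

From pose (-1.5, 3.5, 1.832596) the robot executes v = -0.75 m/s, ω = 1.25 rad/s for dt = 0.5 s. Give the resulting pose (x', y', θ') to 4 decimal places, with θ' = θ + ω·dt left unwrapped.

(-1.2996, 3.1903, 2.4576)

θ' = 1.8326 + 1.25·0.5 = 2.4576
R = v/ω = -0.75/1.25 = -0.6000
x' = -1.5 + -0.6000·(sin 2.4576 − sin 1.8326) = -1.2996
y' = 3.5 − -0.6000·(cos 2.4576 − cos 1.8326) = 3.1903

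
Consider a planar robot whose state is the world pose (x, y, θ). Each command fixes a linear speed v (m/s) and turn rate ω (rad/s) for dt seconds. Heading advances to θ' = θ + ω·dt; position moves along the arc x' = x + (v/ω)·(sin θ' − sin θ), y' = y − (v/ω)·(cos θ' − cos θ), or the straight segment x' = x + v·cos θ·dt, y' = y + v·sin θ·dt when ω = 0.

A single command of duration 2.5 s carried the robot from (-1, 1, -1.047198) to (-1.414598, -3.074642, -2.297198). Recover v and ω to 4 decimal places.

v = 1.7500, ω = -0.5000

Δθ = -2.297198 − -1.047198 = -1.250000
ω = Δθ/dt = -1.250000/2.5 = -0.5000
R = −Δy/(cos θ' − cos θ) = -3.5000
v = R·ω = -3.5000·-0.5000 = 1.7500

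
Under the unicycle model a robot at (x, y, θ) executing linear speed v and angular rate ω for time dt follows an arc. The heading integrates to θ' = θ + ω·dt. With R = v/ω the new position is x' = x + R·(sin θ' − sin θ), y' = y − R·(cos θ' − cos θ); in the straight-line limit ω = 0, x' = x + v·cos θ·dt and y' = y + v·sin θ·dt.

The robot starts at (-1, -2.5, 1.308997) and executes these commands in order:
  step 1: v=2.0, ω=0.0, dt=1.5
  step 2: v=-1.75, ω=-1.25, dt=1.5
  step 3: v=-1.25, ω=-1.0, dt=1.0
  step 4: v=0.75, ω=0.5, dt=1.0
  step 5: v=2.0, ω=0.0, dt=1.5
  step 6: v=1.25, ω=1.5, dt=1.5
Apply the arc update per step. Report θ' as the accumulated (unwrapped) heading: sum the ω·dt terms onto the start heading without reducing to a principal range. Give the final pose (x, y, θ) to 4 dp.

step 1: θ'=1.3090 (straight) → pose (-0.2235, 0.3978, 1.3090)
step 2: θ'=-0.5660 (R=1.4000) → pose (-2.3266, -0.4215, -0.5660)
step 3: θ'=-1.5660 (R=1.2500) → pose (-2.9063, 0.6275, -1.5660)
step 4: θ'=-1.0660 (R=1.5000) → pose (-2.7192, -0.0907, -1.0660)
step 5: θ'=-1.0660 (straight) → pose (-1.2683, -2.7165, -1.0660)
step 6: θ'=1.1840 (R=0.8333) → pose (0.2328, -2.6279, 1.1840)

(0.2328, -2.6279, 1.1840)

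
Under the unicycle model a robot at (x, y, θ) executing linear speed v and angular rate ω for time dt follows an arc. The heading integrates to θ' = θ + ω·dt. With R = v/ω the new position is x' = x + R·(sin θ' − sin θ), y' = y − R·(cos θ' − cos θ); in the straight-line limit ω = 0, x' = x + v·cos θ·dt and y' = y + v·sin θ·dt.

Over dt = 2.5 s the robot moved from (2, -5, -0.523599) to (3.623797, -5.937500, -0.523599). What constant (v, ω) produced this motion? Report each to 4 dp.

Δθ = -0.523599 − -0.523599 = 0.000000
ω = Δθ/dt = 0.000000/2.5 = 0.0000
ω = 0 → v = (Δx·cos θ + Δy·sin θ)/dt = 0.7500

v = 0.7500, ω = 0.0000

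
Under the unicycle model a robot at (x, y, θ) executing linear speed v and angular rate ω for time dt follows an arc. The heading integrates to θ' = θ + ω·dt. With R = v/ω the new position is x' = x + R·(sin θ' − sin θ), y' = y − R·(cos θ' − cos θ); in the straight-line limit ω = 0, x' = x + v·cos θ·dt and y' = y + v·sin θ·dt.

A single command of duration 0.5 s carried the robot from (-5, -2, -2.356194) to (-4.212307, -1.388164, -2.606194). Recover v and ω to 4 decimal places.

v = -2.0000, ω = -0.5000

Δθ = -2.606194 − -2.356194 = -0.250000
ω = Δθ/dt = -0.250000/0.5 = -0.5000
R = Δx/(sin θ' − sin θ) = 4.0000
v = R·ω = 4.0000·-0.5000 = -2.0000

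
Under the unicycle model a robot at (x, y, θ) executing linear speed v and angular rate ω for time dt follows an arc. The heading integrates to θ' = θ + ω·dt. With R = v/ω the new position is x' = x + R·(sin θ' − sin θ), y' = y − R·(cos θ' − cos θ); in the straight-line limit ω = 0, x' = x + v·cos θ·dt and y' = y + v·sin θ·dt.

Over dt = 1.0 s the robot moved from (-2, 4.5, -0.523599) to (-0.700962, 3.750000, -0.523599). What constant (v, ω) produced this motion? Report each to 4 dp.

v = 1.5000, ω = 0.0000

Δθ = -0.523599 − -0.523599 = 0.000000
ω = Δθ/dt = 0.000000/1.0 = 0.0000
ω = 0 → v = (Δx·cos θ + Δy·sin θ)/dt = 1.5000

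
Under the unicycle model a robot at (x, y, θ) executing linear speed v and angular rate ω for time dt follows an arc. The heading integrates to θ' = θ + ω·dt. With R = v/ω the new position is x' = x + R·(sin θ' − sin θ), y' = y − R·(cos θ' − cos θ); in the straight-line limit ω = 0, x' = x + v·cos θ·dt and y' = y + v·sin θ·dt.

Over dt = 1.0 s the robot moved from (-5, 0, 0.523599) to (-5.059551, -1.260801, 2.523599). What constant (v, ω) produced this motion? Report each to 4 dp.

Δθ = 2.523599 − 0.523599 = 2.000000
ω = Δθ/dt = 2.000000/1.0 = 2.0000
R = −Δy/(cos θ' − cos θ) = -0.7500
v = R·ω = -0.7500·2.0000 = -1.5000

v = -1.5000, ω = 2.0000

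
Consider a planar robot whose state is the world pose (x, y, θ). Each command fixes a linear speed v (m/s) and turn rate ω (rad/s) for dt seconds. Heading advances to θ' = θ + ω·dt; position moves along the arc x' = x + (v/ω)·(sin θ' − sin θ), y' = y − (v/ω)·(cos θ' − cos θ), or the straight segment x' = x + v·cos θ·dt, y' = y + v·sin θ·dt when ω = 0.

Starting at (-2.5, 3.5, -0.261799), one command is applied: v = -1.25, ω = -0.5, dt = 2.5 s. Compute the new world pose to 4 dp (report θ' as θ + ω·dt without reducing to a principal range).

(-4.3486, 5.7674, -1.5118)

θ' = -0.2618 + -0.5·2.5 = -1.5118
R = v/ω = -1.25/-0.5 = 2.5000
x' = -2.5 + 2.5000·(sin -1.5118 − sin -0.2618) = -4.3486
y' = 3.5 − 2.5000·(cos -1.5118 − cos -0.2618) = 5.7674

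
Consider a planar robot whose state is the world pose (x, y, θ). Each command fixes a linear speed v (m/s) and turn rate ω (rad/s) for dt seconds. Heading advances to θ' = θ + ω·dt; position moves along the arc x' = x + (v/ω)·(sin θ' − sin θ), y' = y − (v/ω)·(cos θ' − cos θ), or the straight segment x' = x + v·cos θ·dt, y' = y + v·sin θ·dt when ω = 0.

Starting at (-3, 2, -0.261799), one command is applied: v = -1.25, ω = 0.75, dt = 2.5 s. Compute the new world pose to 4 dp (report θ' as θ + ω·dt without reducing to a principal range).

(-5.0965, 0.3195, 1.6132)

θ' = -0.2618 + 0.75·2.5 = 1.6132
R = v/ω = -1.25/0.75 = -1.6667
x' = -3 + -1.6667·(sin 1.6132 − sin -0.2618) = -5.0965
y' = 2 − -1.6667·(cos 1.6132 − cos -0.2618) = 0.3195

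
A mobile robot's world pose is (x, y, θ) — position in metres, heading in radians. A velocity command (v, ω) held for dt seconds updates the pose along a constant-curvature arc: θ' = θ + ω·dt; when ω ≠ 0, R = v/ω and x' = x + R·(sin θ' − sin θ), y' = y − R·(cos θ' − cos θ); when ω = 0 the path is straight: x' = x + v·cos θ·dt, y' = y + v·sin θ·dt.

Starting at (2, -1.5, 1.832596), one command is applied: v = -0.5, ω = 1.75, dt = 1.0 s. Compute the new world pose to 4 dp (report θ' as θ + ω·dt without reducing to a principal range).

(2.3979, -1.6844, 3.5826)

θ' = 1.8326 + 1.75·1.0 = 3.5826
R = v/ω = -0.5/1.75 = -0.2857
x' = 2 + -0.2857·(sin 3.5826 − sin 1.8326) = 2.3979
y' = -1.5 − -0.2857·(cos 3.5826 − cos 1.8326) = -1.6844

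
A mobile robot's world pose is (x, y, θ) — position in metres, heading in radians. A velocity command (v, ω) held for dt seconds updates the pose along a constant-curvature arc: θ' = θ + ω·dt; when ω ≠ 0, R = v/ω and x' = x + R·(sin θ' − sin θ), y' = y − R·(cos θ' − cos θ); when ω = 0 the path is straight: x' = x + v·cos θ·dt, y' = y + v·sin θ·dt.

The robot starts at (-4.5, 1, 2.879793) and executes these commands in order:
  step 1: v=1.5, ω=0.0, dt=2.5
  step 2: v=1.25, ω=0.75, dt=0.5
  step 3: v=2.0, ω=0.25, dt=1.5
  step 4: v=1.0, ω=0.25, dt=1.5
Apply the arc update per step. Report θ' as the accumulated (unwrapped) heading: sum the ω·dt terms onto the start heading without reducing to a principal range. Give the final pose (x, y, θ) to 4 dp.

(-12.7540, 0.2006, 4.0048)

step 1: θ'=2.8798 (straight) → pose (-8.1222, 1.9706, 2.8798)
step 2: θ'=3.2548 (R=1.6667) → pose (-8.7419, 2.0167, 3.2548)
step 3: θ'=3.6298 (R=8.0000) → pose (-11.5905, 1.1333, 3.6298)
step 4: θ'=4.0048 (R=4.0000) → pose (-12.7540, 0.2006, 4.0048)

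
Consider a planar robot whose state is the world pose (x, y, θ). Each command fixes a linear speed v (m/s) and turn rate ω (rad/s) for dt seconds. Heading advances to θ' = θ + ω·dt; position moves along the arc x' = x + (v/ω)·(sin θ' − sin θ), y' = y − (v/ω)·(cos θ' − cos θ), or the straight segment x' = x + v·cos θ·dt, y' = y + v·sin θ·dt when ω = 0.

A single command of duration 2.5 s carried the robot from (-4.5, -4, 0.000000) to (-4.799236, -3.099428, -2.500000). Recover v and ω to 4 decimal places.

Δθ = -2.500000 − 0.000000 = -2.500000
ω = Δθ/dt = -2.500000/2.5 = -1.0000
R = −Δy/(cos θ' − cos θ) = 0.5000
v = R·ω = 0.5000·-1.0000 = -0.5000

v = -0.5000, ω = -1.0000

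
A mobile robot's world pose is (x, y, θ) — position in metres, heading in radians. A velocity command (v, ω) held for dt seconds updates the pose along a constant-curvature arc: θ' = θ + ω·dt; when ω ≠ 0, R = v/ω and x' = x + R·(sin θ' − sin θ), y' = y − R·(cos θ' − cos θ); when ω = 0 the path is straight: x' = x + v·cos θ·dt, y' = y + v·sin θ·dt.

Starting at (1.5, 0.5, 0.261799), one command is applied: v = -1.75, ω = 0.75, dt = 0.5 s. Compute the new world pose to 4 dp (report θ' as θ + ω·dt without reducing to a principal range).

θ' = 0.2618 + 0.75·0.5 = 0.6368
R = v/ω = -1.75/0.75 = -2.3333
x' = 1.5 + -2.3333·(sin 0.6368 − sin 0.2618) = 0.7165
y' = 0.5 − -2.3333·(cos 0.6368 − cos 0.2618) = 0.1222

(0.7165, 0.1222, 0.6368)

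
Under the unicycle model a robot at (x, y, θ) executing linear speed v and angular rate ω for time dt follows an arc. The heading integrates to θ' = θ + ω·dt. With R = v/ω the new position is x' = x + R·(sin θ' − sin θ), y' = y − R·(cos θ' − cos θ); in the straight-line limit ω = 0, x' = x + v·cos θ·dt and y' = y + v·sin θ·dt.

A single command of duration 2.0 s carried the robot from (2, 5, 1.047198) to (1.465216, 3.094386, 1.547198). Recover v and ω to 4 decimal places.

v = -1.0000, ω = 0.2500

Δθ = 1.547198 − 1.047198 = 0.500000
ω = Δθ/dt = 0.500000/2.0 = 0.2500
R = −Δy/(cos θ' − cos θ) = -4.0000
v = R·ω = -4.0000·0.2500 = -1.0000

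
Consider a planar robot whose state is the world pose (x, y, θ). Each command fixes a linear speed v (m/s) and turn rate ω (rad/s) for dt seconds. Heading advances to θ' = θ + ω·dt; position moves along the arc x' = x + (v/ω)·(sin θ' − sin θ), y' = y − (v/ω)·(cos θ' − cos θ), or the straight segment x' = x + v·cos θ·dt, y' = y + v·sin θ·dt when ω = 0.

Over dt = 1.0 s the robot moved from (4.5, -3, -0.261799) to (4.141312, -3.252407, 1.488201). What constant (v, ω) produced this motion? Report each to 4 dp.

Δθ = 1.488201 − -0.261799 = 1.750000
ω = Δθ/dt = 1.750000/1.0 = 1.7500
R = Δx/(sin θ' − sin θ) = -0.2857
v = R·ω = -0.2857·1.7500 = -0.5000

v = -0.5000, ω = 1.7500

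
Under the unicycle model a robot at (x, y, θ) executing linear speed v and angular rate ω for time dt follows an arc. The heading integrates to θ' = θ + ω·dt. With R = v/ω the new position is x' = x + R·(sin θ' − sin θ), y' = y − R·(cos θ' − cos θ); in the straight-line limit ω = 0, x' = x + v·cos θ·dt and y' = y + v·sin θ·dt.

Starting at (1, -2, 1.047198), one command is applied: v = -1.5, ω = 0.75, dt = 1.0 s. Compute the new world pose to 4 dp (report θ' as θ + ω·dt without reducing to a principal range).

(0.7831, -3.4489, 1.7972)

θ' = 1.0472 + 0.75·1.0 = 1.7972
R = v/ω = -1.5/0.75 = -2.0000
x' = 1 + -2.0000·(sin 1.7972 − sin 1.0472) = 0.7831
y' = -2 − -2.0000·(cos 1.7972 − cos 1.0472) = -3.4489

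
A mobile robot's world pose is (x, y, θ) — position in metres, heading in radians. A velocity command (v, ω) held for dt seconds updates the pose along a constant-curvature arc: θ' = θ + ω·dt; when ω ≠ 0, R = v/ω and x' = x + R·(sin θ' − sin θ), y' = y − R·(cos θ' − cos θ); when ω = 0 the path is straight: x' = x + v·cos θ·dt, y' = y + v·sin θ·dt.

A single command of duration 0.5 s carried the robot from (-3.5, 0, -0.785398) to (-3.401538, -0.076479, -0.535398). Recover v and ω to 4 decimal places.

v = 0.2500, ω = 0.5000

Δθ = -0.535398 − -0.785398 = 0.250000
ω = Δθ/dt = 0.250000/0.5 = 0.5000
R = Δx/(sin θ' − sin θ) = 0.5000
v = R·ω = 0.5000·0.5000 = 0.2500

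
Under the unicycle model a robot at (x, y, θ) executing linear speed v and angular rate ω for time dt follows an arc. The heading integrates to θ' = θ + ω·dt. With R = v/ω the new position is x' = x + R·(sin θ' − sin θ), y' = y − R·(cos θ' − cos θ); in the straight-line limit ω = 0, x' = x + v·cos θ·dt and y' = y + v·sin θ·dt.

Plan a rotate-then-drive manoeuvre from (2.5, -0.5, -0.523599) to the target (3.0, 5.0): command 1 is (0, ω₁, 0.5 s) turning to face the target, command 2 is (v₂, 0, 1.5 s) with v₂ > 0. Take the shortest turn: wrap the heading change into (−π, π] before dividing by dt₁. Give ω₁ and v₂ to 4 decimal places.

heading to target = atan2(5−-0.5, 3−2.5) = 1.4801
Δθ = wrap(1.4801 − -0.5236) = 2.0037; ω₁ = Δθ/dt₁ = 4.0075
distance = √((3−2.5)² + (5−-0.5)²) = 5.5227; v₂ = distance/dt₂ = 3.6818

ω₁ = 4.0075, v₂ = 3.6818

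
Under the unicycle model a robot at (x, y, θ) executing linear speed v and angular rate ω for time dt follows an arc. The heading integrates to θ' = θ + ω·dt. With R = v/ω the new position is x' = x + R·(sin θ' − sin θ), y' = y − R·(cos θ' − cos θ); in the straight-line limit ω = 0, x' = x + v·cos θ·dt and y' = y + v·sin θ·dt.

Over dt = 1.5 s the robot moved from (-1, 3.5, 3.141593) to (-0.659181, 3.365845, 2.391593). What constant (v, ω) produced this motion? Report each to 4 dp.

Δθ = 2.391593 − 3.141593 = -0.750000
ω = Δθ/dt = -0.750000/1.5 = -0.5000
R = Δx/(sin θ' − sin θ) = 0.5000
v = R·ω = 0.5000·-0.5000 = -0.2500

v = -0.2500, ω = -0.5000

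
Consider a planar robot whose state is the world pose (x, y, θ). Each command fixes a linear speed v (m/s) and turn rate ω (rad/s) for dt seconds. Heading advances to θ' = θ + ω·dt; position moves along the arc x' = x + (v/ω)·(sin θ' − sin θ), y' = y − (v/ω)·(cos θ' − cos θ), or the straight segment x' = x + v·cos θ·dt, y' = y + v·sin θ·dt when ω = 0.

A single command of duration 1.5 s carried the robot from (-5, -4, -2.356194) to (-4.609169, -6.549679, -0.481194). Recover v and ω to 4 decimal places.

Δθ = -0.481194 − -2.356194 = 1.875000
ω = Δθ/dt = 1.875000/1.5 = 1.2500
R = −Δy/(cos θ' − cos θ) = 1.6000
v = R·ω = 1.6000·1.2500 = 2.0000

v = 2.0000, ω = 1.2500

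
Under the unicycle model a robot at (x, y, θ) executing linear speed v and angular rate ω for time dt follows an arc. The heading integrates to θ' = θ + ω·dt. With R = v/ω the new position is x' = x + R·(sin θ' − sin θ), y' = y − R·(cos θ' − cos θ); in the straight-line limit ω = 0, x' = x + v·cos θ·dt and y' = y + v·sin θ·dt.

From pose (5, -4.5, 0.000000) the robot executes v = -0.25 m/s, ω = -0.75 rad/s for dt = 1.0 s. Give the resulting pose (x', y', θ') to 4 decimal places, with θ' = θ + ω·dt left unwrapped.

(4.7728, -4.4106, -0.7500)

θ' = 0.0000 + -0.75·1.0 = -0.7500
R = v/ω = -0.25/-0.75 = 0.3333
x' = 5 + 0.3333·(sin -0.7500 − sin 0.0000) = 4.7728
y' = -4.5 − 0.3333·(cos -0.7500 − cos 0.0000) = -4.4106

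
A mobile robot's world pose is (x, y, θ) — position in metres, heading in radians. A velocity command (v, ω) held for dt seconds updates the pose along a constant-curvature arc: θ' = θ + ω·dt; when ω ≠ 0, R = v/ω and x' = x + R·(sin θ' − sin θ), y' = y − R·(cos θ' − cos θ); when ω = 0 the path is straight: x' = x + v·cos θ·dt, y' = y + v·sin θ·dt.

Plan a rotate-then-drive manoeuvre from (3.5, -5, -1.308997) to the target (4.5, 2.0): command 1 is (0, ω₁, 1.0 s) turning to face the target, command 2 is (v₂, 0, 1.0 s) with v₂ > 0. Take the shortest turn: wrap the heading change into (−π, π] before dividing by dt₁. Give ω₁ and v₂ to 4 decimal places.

ω₁ = 2.7379, v₂ = 7.0711

heading to target = atan2(2−-5, 4.5−3.5) = 1.4289
Δθ = wrap(1.4289 − -1.3090) = 2.7379; ω₁ = Δθ/dt₁ = 2.7379
distance = √((4.5−3.5)² + (2−-5)²) = 7.0711; v₂ = distance/dt₂ = 7.0711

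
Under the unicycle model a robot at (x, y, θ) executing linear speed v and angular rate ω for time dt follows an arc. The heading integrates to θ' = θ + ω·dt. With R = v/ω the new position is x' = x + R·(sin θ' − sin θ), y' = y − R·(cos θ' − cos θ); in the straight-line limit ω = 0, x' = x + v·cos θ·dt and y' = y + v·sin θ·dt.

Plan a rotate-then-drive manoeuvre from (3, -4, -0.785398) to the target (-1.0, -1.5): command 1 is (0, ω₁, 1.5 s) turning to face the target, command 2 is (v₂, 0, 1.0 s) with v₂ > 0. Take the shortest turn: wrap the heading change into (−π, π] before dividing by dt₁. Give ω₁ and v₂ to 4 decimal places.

ω₁ = -1.9432, v₂ = 4.7170

heading to target = atan2(-1.5−-4, -1−3) = 2.5830
Δθ = wrap(2.5830 − -0.7854) = -2.9148; ω₁ = Δθ/dt₁ = -1.9432
distance = √((-1−3)² + (-1.5−-4)²) = 4.7170; v₂ = distance/dt₂ = 4.7170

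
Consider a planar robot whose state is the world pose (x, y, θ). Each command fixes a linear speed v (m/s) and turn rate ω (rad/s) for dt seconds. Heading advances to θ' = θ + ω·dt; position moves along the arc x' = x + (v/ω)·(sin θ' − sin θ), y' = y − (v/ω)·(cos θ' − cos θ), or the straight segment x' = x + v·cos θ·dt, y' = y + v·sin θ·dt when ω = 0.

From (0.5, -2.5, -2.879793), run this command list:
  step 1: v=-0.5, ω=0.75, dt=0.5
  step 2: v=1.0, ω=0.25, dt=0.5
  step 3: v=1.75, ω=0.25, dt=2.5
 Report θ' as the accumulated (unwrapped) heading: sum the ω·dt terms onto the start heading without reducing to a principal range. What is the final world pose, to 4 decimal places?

(-1.7088, -6.4981, -1.7548)

step 1: θ'=-2.5048 (R=-0.6667) → pose (0.7239, -2.3921, -2.5048)
step 2: θ'=-2.3798 (R=4.0000) → pose (0.3415, -2.7137, -2.3798)
step 3: θ'=-1.7548 (R=7.0000) → pose (-1.7088, -6.4981, -1.7548)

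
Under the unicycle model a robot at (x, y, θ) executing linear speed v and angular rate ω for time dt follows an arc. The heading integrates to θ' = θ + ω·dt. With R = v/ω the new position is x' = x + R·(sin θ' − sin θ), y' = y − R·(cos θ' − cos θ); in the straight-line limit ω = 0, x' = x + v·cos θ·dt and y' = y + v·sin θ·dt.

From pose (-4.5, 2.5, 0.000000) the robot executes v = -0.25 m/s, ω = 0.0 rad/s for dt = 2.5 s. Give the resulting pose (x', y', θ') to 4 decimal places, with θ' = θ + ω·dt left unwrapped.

(-5.1250, 2.5000, 0.0000)

θ' = 0.0000 + 0.0·2.5 = 0.0000
ω = 0 → straight: x' = -4.5 + -0.25·cos(0.0000)·2.5 = -5.1250
y' = 2.5 + -0.25·sin(0.0000)·2.5 = 2.5000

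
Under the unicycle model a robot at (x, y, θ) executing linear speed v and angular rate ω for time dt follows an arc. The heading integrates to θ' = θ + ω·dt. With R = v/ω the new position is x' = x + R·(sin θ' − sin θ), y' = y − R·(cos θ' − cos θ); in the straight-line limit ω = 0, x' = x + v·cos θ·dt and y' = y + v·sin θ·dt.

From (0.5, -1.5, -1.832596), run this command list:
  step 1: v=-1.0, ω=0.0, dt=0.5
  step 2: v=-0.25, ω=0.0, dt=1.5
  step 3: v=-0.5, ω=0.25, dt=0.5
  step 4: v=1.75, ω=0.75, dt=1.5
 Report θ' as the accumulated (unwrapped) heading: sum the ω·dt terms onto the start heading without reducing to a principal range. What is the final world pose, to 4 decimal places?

step 1: θ'=-1.8326 (straight) → pose (0.6294, -1.0170, -1.8326)
step 2: θ'=-1.8326 (straight) → pose (0.7265, -0.6548, -1.8326)
step 3: θ'=-1.7076 (R=-2.0000) → pose (0.7759, -0.4099, -1.7076)
step 4: θ'=-0.5826 (R=2.3333) → pose (1.8037, -2.6765, -0.5826)

(1.8037, -2.6765, -0.5826)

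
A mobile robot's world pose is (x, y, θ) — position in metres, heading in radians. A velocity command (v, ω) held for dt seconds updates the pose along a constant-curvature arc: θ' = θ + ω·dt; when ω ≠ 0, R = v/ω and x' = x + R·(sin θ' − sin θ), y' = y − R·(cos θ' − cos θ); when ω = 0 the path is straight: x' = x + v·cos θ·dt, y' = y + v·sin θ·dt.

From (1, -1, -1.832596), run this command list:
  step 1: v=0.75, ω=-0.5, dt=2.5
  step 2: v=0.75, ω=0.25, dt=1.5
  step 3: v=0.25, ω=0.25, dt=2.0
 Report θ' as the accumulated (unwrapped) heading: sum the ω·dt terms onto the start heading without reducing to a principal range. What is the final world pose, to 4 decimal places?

(-1.8286, -2.6947, -2.2076)

step 1: θ'=-3.0826 (R=-1.5000) → pose (-0.3604, -2.1092, -3.0826)
step 2: θ'=-2.7076 (R=3.0000) → pose (-1.4451, -2.3821, -2.7076)
step 3: θ'=-2.2076 (R=1.0000) → pose (-1.8286, -2.6947, -2.2076)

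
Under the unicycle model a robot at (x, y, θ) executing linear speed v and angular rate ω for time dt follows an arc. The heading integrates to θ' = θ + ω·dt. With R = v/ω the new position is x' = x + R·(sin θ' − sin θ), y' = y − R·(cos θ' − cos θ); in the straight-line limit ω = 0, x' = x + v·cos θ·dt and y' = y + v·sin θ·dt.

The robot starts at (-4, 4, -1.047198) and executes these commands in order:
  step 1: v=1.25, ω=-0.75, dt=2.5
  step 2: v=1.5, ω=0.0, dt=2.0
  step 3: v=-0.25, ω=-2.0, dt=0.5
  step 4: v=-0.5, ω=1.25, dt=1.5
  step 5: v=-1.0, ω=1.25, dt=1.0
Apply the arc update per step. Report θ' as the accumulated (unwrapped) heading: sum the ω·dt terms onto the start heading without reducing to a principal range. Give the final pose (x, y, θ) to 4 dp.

(-7.3952, 1.8804, -0.7972)

step 1: θ'=-2.9222 (R=-1.6667) → pose (-5.0806, 1.5400, -2.9222)
step 2: θ'=-2.9222 (straight) → pose (-8.0087, 0.8870, -2.9222)
step 3: θ'=-3.9222 (R=0.1250) → pose (-7.8936, 0.8538, -3.9222)
step 4: θ'=-2.0472 (R=-0.4000) → pose (-7.2566, 0.9546, -2.0472)
step 5: θ'=-0.7972 (R=-0.8000) → pose (-7.3952, 1.8804, -0.7972)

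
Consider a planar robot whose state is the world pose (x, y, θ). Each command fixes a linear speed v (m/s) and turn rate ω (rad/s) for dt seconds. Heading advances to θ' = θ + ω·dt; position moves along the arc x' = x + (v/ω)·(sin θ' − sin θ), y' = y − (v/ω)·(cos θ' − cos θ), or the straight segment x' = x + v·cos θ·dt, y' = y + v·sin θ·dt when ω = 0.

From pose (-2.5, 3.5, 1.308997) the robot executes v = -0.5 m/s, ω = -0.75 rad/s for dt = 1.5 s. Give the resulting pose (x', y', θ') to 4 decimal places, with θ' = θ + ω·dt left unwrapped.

θ' = 1.3090 + -0.75·1.5 = 0.1840
R = v/ω = -0.5/-0.75 = 0.6667
x' = -2.5 + 0.6667·(sin 0.1840 − sin 1.3090) = -3.0220
y' = 3.5 − 0.6667·(cos 0.1840 − cos 1.3090) = 3.0171

(-3.0220, 3.0171, 0.1840)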